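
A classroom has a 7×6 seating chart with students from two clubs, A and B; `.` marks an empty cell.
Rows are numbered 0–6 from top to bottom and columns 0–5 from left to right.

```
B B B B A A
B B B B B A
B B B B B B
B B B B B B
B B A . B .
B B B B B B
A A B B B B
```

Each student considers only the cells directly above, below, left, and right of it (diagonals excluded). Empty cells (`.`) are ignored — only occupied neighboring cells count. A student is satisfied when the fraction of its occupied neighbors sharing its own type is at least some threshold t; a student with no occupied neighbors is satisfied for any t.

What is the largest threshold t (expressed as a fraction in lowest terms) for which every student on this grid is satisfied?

(0,0)B 2/2
(0,1)B 3/3
(0,2)B 3/3
(0,3)B 2/3
(0,4)A 1/3
(0,5)A 2/2
(1,0)B 3/3
(1,1)B 4/4
(1,2)B 4/4
(1,3)B 4/4
(1,4)B 2/4
(1,5)A 1/3
(2,0)B 3/3
(2,1)B 4/4
(2,2)B 4/4
(2,3)B 4/4
(2,4)B 4/4
(2,5)B 2/3
(3,0)B 3/3
(3,1)B 4/4
(3,2)B 3/4
(3,3)B 3/3
(3,4)B 4/4
(3,5)B 2/2
(4,0)B 3/3
(4,1)B 3/4
(4,2)A 0/3
(4,4)B 2/2
(5,0)B 2/3
(5,1)B 3/4
(5,2)B 3/4
(5,3)B 3/3
(5,4)B 4/4
(5,5)B 2/2
(6,0)A 1/2
(6,1)A 1/3
(6,2)B 2/3
(6,3)B 3/3
(6,4)B 3/3
(6,5)B 2/2
The smallest same-type fraction is 0/3 at (4,2), which reduces to 0/1. Any threshold above that leaves this student unsatisfied.

0/1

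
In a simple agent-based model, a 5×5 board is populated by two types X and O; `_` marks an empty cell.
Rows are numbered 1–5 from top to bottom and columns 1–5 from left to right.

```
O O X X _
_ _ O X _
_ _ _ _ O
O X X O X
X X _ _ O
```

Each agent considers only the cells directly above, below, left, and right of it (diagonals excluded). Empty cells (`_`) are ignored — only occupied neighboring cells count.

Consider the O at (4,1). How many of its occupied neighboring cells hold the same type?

Occupied neighbors of (4,1): (5,1)=X, (4,2)=X.
Same type (O): 0 of 2.

0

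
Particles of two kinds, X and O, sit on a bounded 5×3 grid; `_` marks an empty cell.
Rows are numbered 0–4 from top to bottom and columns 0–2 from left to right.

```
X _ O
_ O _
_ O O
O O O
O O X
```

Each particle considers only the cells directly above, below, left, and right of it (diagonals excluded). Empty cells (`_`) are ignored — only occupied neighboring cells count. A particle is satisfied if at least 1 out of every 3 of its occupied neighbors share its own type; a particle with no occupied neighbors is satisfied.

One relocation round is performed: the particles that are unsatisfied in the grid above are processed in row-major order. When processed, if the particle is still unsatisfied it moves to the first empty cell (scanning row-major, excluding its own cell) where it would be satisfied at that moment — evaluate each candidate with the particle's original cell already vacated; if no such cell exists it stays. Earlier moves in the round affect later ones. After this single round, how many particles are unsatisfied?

1

Initially unsatisfied (in order): (4,2).
  (4,2) → (0,1).
Resulting grid:
X X O
_ O _
_ O O
O O O
O O _
Unsatisfied now: (0,2).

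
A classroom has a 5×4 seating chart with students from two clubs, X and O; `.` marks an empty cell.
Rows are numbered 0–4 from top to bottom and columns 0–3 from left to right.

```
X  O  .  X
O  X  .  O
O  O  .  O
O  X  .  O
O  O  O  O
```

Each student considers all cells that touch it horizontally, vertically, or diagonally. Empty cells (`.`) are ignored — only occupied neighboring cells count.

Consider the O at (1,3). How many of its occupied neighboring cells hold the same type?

1

Occupied neighbors of (1,3): (0,3)=X, (2,3)=O.
Same type (O): 1 of 2.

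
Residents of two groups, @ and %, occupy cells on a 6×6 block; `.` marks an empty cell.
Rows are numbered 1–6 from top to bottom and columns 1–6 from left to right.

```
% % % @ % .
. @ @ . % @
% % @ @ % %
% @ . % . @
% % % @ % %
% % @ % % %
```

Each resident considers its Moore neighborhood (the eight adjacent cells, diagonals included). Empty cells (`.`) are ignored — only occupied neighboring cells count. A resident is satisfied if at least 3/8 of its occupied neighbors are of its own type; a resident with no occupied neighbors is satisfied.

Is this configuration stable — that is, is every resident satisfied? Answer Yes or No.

(1,1)% 1/2 ok
(1,2)% 2/4 ok
(1,3)% 1/4 unhappy
(1,4)@ 1/4 unhappy
(1,5)% 1/3 unhappy
(2,2)@ 2/7 unhappy
(2,3)@ 4/7 ok
(2,5)% 3/6 ok
(2,6)@ 0/4 unhappy
(3,1)% 2/4 ok
(3,2)% 2/6 unhappy
(3,3)@ 4/6 ok
(3,4)@ 2/5 ok
(3,5)% 3/6 ok
(3,6)% 2/4 ok
(4,1)% 4/5 ok
(4,2)@ 1/7 unhappy
(4,4)% 3/6 ok
(4,6)@ 0/4 unhappy
(5,1)% 4/5 ok
(5,2)% 5/7 ok
(5,3)% 4/7 ok
(5,4)@ 1/6 unhappy
(5,5)% 5/7 ok
(5,6)% 3/4 ok
(6,1)% 3/3 ok
(6,2)% 4/5 ok
(6,3)@ 1/5 unhappy
(6,4)% 3/5 ok
(6,5)% 4/5 ok
(6,6)% 3/3 ok
For instance (1,3) has only 1/4 same-type neighbors, below 3/8.

No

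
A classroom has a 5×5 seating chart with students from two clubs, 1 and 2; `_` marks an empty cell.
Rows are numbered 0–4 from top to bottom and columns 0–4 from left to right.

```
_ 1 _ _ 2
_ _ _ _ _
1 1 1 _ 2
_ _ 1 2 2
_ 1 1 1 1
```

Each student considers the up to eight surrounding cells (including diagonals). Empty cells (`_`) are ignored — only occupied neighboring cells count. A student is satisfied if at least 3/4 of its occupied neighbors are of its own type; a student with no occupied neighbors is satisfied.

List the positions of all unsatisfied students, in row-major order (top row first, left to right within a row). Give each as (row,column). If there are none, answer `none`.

(0,1)1 0/0 ok
(0,4)2 0/0 ok
(2,0)1 1/1 ok
(2,1)1 3/3 ok
(2,2)1 2/3 unhappy
(2,4)2 2/2 ok
(3,2)1 5/6 ok
(3,3)2 2/7 unhappy
(3,4)2 2/4 unhappy
(4,1)1 2/2 ok
(4,2)1 3/4 ok
(4,3)1 3/5 unhappy
(4,4)1 1/3 unhappy

(2,2), (3,3), (3,4), (4,3), (4,4)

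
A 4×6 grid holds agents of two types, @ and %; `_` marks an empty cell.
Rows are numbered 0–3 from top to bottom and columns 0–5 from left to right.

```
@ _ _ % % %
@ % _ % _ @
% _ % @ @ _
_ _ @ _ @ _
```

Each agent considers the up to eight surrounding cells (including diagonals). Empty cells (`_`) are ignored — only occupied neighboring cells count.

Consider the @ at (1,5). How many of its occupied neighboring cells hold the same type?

1

Occupied neighbors of (1,5): (0,4)=%, (0,5)=%, (2,4)=@.
Same type (@): 1 of 3.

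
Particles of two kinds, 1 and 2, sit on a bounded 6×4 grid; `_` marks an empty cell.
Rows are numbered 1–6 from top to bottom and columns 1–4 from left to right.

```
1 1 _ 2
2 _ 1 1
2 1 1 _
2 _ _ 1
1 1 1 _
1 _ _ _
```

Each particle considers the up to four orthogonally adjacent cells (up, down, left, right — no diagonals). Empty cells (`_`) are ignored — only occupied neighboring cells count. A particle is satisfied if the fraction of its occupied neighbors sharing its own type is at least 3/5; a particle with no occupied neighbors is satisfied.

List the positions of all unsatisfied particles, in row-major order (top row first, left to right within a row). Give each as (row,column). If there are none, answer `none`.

Row 1: (1,1)1 1/2 not · (1,2)1 1/1 satisfied · (1,4)2 0/1 not
Row 2: (2,1)2 1/2 not · (2,3)1 2/2 satisfied · (2,4)1 1/2 not
Row 3: (3,1)2 2/3 satisfied · (3,2)1 1/2 not · (3,3)1 2/2 satisfied
Row 4: (4,1)2 1/2 not · (4,4)1 0/0 satisfied
Row 5: (5,1)1 2/3 satisfied · (5,2)1 2/2 satisfied · (5,3)1 1/1 satisfied
Row 6: (6,1)1 1/1 satisfied

(1,1), (1,4), (2,1), (2,4), (3,2), (4,1)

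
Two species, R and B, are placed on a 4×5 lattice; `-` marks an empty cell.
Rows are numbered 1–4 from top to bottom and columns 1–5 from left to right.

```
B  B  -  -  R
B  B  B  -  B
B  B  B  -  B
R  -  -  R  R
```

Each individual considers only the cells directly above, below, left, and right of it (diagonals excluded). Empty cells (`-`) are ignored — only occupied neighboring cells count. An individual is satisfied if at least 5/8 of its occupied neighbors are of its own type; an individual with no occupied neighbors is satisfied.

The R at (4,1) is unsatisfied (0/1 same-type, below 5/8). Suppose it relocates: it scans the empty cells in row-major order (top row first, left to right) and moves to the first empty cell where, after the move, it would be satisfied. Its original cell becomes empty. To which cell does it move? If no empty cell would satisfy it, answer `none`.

(1,4)

Vacating (4,1). Empty cells in order:
  (1,3): 0/2 same-type → still unsatisfied.
  (1,4): 1/1 same-type → satisfied — stop here.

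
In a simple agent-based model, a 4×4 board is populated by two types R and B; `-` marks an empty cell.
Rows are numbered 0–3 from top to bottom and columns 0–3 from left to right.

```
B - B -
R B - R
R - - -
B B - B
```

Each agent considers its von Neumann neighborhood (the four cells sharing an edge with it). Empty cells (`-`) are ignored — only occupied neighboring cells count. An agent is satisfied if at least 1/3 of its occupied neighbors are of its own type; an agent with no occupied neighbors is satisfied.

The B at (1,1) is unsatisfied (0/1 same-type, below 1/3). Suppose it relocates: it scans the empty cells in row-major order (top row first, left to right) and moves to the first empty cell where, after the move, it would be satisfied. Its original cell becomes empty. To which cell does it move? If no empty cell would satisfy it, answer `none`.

(0,1)

Vacating (1,1). Empty cells in order:
  (0,1): 2/2 same-type → satisfied — stop here.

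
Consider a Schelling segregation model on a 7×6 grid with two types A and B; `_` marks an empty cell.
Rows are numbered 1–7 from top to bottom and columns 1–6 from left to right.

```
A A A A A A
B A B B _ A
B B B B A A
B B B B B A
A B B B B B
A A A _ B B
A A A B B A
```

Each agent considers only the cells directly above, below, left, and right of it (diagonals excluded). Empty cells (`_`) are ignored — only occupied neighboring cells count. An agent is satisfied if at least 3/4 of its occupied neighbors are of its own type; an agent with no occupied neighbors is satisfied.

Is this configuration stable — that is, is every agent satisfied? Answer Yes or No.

No

(1,1)A 1/2 unhappy
(1,2)A 3/3 ok
(1,3)A 2/3 unhappy
(1,4)A 2/3 unhappy
(1,5)A 2/2 ok
(1,6)A 2/2 ok
(2,1)B 1/3 unhappy
(2,2)A 1/4 unhappy
(2,3)B 2/4 unhappy
(2,4)B 2/3 unhappy
(2,6)A 2/2 ok
(3,1)B 3/3 ok
(3,2)B 3/4 ok
(3,3)B 4/4 ok
(3,4)B 3/4 ok
(3,5)A 1/3 unhappy
(3,6)A 3/3 ok
(4,1)B 2/3 unhappy
(4,2)B 4/4 ok
(4,3)B 4/4 ok
(4,4)B 4/4 ok
(4,5)B 2/4 unhappy
(4,6)A 1/3 unhappy
(5,1)A 1/3 unhappy
(5,2)B 2/4 unhappy
(5,3)B 3/4 ok
(5,4)B 3/3 ok
(5,5)B 4/4 ok
(5,6)B 2/3 unhappy
(6,1)A 3/3 ok
(6,2)A 3/4 ok
(6,3)A 2/3 unhappy
(6,5)B 3/3 ok
(6,6)B 2/3 unhappy
(7,1)A 2/2 ok
(7,2)A 3/3 ok
(7,3)A 2/3 unhappy
(7,4)B 1/2 unhappy
(7,5)B 2/3 unhappy
(7,6)A 0/2 unhappy
For instance (1,1) has only 1/2 same-type neighbors, below 3/4.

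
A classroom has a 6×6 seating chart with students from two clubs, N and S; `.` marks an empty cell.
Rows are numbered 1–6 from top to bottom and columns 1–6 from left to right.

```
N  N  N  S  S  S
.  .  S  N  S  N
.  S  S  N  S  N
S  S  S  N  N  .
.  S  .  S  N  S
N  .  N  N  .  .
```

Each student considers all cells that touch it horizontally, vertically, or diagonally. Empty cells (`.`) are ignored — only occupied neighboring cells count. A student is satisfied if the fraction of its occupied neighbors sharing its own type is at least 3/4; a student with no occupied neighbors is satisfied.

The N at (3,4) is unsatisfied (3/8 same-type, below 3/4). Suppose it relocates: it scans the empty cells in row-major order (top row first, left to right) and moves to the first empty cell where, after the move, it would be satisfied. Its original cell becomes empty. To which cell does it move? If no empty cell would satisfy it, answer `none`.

none

Vacating (3,4). Empty cells in order:
  (2,1): 2/3 same-type → still unsatisfied.
  (2,2): 3/6 same-type → still unsatisfied.
  (3,1): 0/3 same-type → still unsatisfied.
  (4,6): 3/5 same-type → still unsatisfied.
  (5,1): 1/4 same-type → still unsatisfied.
  (5,3): 3/7 same-type → still unsatisfied.
  (6,2): 2/3 same-type → still unsatisfied.
  (6,5): 2/4 same-type → still unsatisfied.
  (6,6): 1/2 same-type → still unsatisfied.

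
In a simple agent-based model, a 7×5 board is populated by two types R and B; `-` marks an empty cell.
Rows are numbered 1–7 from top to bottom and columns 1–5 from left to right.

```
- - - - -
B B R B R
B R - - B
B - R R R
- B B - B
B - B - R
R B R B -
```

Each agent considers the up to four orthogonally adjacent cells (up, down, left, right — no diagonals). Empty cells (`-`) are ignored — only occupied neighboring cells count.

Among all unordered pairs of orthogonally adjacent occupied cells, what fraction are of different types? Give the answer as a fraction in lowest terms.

Scan each occupied cell's neighbors to the right and below so each pair is counted once.
From row 2: 5 unlike of 7 pairs (running 5/7).
From row 3: 2 unlike of 3 pairs (running 7/10).
From row 4: 2 unlike of 4 pairs (running 9/14).
From row 5: 1 unlike of 3 pairs (running 10/17).
From row 6: 2 unlike of 2 pairs (running 12/19).
From row 7: 3 unlike of 3 pairs (running 15/22).
Total adjacent occupied pairs: 22; unlike-type pairs: 15.
15/22 is already in lowest terms.

15/22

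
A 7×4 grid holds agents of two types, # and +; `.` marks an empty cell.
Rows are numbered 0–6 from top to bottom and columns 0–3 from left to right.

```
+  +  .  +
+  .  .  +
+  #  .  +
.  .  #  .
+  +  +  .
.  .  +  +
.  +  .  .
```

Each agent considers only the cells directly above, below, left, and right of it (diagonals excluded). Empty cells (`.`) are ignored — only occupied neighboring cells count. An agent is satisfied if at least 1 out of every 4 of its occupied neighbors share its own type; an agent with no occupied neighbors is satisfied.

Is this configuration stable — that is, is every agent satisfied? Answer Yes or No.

(0,0)+ 2/2 ok
(0,1)+ 1/1 ok
(0,3)+ 1/1 ok
(1,0)+ 2/2 ok
(1,3)+ 2/2 ok
(2,0)+ 1/2 ok
(2,1)# 0/1 unhappy
(2,3)+ 1/1 ok
(3,2)# 0/1 unhappy
(4,0)+ 1/1 ok
(4,1)+ 2/2 ok
(4,2)+ 2/3 ok
(5,2)+ 2/2 ok
(5,3)+ 1/1 ok
(6,1)+ 0/0 ok
For instance (2,1) has only 0/1 same-type neighbors, below 1/4.

No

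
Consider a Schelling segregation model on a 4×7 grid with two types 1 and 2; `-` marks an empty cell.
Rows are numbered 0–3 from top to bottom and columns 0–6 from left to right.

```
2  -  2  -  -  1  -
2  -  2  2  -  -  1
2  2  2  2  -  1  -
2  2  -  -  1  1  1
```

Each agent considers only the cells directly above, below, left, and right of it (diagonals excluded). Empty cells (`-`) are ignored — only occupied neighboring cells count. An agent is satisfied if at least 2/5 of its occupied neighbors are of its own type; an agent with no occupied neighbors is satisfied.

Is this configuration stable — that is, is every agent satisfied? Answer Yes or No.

(0,0)2 1/1 ✓
(0,2)2 1/1 ✓
(0,5)1 0/0 ✓
(1,0)2 2/2 ✓
(1,2)2 3/3 ✓
(1,3)2 2/2 ✓
(1,6)1 0/0 ✓
(2,0)2 3/3 ✓
(2,1)2 3/3 ✓
(2,2)2 3/3 ✓
(2,3)2 2/2 ✓
(2,5)1 1/1 ✓
(3,0)2 2/2 ✓
(3,1)2 2/2 ✓
(3,4)1 1/1 ✓
(3,5)1 3/3 ✓
(3,6)1 1/1 ✓
All meet the threshold, so the configuration is stable.

Yes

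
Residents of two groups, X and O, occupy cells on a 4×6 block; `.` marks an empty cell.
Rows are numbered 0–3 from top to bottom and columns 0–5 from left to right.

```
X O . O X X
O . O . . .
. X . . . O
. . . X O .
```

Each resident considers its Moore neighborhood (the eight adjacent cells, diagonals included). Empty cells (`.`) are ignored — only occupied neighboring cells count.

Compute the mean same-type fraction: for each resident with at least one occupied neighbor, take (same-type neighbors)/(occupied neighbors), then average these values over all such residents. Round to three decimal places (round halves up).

0.470

Row 0: (0,0)X 0/2 · (0,1)O 2/3 · (0,3)O 1/2 · (0,4)X 1/2 · (0,5)X 1/1
Row 1: (1,0)O 1/3 · (1,2)O 2/3
Row 2: (2,1)X 0/2 · (2,5)O 1/1
Row 3: (3,3)X 0/1 · (3,4)O 1/2
Sum over 11 residents: 0/2 + 2/3 + 1/2 + 1/2 + 1/1 + 1/3 + 2/3 + 0/2 + 1/1 + 0/1 + 1/2 = 31/6; mean = 31/6 ÷ 11 = 31/66 = 0.469696… → 0.470.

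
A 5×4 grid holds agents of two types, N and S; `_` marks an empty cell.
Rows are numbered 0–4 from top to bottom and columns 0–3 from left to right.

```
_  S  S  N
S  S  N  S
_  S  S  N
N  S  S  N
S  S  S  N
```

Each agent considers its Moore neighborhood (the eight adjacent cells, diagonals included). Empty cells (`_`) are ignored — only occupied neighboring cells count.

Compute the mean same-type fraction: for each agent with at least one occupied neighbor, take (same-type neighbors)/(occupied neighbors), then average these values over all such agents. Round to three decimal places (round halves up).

0.566

(0,1)S 3/4
(0,2)S 3/5
(0,3)N 1/3
(1,0)S 3/3
(1,1)S 5/6
(1,2)N 2/8
(1,3)S 2/5
(2,1)S 5/7
(2,2)S 5/8
(2,3)N 2/5
(3,0)N 0/4
(3,1)S 6/7
(3,2)S 5/8
(3,3)N 2/5
(4,0)S 2/3
(4,1)S 4/5
(4,2)S 3/5
(4,3)N 1/3
Sum over 18 agents: 3/4 + 3/5 + 1/3 + 3/3 + 5/6 + 2/8 + 2/5 + 5/7 + 5/8 + 2/5 + 0/4 + 6/7 + 5/8 + 2/5 + 2/3 + 4/5 + 3/5 + 1/3 = 4279/420; mean = 4279/420 ÷ 18 = 4279/7560 = 0.566005… → 0.566.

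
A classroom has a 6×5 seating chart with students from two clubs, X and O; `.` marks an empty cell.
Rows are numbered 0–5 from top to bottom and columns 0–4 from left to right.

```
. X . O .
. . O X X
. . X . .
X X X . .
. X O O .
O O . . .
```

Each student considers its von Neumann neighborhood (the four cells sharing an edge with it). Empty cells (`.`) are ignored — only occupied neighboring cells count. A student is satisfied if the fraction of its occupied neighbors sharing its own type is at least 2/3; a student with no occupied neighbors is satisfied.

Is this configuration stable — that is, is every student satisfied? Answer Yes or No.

No

(0,1)X 0/0 ✓
(0,3)O 0/1 ✗
(1,2)O 0/2 ✗
(1,3)X 1/3 ✗
(1,4)X 1/1 ✓
(2,2)X 1/2 ✗
(3,0)X 1/1 ✓
(3,1)X 3/3 ✓
(3,2)X 2/3 ✓
(4,1)X 1/3 ✗
(4,2)O 1/3 ✗
(4,3)O 1/1 ✓
(5,0)O 1/1 ✓
(5,1)O 1/2 ✗
For instance (0,3) has only 0/1 same-type neighbors, below 2/3.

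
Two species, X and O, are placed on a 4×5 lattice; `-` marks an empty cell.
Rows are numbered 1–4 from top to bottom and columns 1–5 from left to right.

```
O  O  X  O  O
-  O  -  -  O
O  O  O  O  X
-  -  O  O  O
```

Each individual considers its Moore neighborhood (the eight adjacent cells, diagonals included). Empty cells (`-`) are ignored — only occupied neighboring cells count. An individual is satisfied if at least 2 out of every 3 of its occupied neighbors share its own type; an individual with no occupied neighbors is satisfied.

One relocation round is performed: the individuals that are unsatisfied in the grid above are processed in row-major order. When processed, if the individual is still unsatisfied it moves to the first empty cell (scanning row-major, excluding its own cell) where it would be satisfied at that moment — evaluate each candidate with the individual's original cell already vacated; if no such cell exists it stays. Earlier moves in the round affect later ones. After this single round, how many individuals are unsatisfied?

2

Initially unsatisfied (in order): (1,3), (3,5).
  (1,3): no empty cell satisfies it; stays.
  (3,5): no empty cell satisfies it; stays.
Resulting grid:
O O X O O
- O - - O
O O O O X
- - O O O
Unsatisfied now: (1,3), (3,5).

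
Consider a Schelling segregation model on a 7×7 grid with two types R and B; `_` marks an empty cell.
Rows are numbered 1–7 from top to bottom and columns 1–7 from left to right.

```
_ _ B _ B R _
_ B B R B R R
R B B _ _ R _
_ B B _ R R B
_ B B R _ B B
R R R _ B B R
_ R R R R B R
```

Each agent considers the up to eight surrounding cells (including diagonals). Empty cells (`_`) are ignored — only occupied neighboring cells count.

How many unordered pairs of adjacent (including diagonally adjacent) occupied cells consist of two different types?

Scan each occupied cell's neighbors to the right and below (and the two forward diagonals) so each pair is counted once.
Row 1: B(1,3)–B(2,3)= B(1,3)–R(2,4)≠ B(1,3)–B(2,2)= B(1,5)–R(1,6)≠ B(1,5)–B(2,5)= B(1,5)–R(2,6)≠ B(1,5)–R(2,4)≠ R(1,6)–R(2,6)= R(1,6)–R(2,7)= R(1,6)–B(2,5)≠  → 5/10 unlike.
Row 2: B(2,2)–B(2,3)= B(2,2)–B(3,2)= B(2,2)–B(3,3)= B(2,2)–R(3,1)≠ B(2,3)–R(2,4)≠ B(2,3)–B(3,3)= B(2,3)–B(3,2)= R(2,4)–B(2,5)≠ R(2,4)–B(3,3)≠ B(2,5)–R(2,6)≠ B(2,5)–R(3,6)≠ R(2,6)–R(2,7)= R(2,6)–R(3,6)= R(2,7)–R(3,6)=  → 6/14 unlike.
Row 3: R(3,1)–B(3,2)≠ R(3,1)–B(4,2)≠ B(3,2)–B(3,3)= B(3,2)–B(4,2)= B(3,2)–B(4,3)= B(3,3)–B(4,3)= B(3,3)–B(4,2)= R(3,6)–R(4,6)= R(3,6)–B(4,7)≠ R(3,6)–R(4,5)=  → 3/10 unlike.
Row 4: B(4,2)–B(4,3)= B(4,2)–B(5,2)= B(4,2)–B(5,3)= B(4,3)–B(5,3)= B(4,3)–R(5,4)≠ B(4,3)–B(5,2)= R(4,5)–R(4,6)= R(4,5)–B(5,6)≠ R(4,5)–R(5,4)= R(4,6)–B(4,7)≠ R(4,6)–B(5,6)≠ R(4,6)–B(5,7)≠ B(4,7)–B(5,7)= B(4,7)–B(5,6)=  → 5/14 unlike.
Row 5: B(5,2)–B(5,3)= B(5,2)–R(6,2)≠ B(5,2)–R(6,3)≠ B(5,2)–R(6,1)≠ B(5,3)–R(5,4)≠ B(5,3)–R(6,3)≠ B(5,3)–R(6,2)≠ R(5,4)–B(6,5)≠ R(5,4)–R(6,3)= B(5,6)–B(5,7)= B(5,6)–B(6,6)= B(5,6)–R(6,7)≠ B(5,6)–B(6,5)= B(5,7)–R(6,7)≠ B(5,7)–B(6,6)=  → 9/15 unlike.
Row 6: R(6,1)–R(6,2)= R(6,1)–R(7,2)= R(6,2)–R(6,3)= R(6,2)–R(7,2)= R(6,2)–R(7,3)= R(6,3)–R(7,3)= R(6,3)–R(7,4)= R(6,3)–R(7,2)= B(6,5)–B(6,6)= B(6,5)–R(7,5)≠ B(6,5)–B(7,6)= B(6,5)–R(7,4)≠ B(6,6)–R(6,7)≠ B(6,6)–B(7,6)= B(6,6)–R(7,7)≠ B(6,6)–R(7,5)≠ R(6,7)–R(7,7)= R(6,7)–B(7,6)≠  → 6/18 unlike.
Row 7: R(7,2)–R(7,3)= R(7,3)–R(7,4)= R(7,4)–R(7,5)= R(7,5)–B(7,6)≠ B(7,6)–R(7,7)≠  → 2/5 unlike.
Total adjacent occupied pairs: 86; unlike-type pairs: 36.

36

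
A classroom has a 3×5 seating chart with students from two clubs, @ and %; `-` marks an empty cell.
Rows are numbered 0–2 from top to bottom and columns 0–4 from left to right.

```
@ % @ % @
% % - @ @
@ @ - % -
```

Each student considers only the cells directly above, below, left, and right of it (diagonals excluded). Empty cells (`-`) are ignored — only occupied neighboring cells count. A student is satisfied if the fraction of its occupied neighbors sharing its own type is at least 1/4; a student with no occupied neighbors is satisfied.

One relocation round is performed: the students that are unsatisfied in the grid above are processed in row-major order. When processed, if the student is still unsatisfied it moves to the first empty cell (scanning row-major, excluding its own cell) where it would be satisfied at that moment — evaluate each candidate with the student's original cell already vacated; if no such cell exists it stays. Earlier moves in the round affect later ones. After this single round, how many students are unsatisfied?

1

Initially unsatisfied (in order): (0,0), (0,2), (0,3), (2,3).
  (0,0) → (1,2).
  (0,2): now satisfied by earlier moves; stays.
  (0,3) → (0,0).
  (2,3): no empty cell satisfies it; stays.
Resulting grid:
% % @ - @
% % @ @ @
@ @ - % -
Unsatisfied now: (2,3).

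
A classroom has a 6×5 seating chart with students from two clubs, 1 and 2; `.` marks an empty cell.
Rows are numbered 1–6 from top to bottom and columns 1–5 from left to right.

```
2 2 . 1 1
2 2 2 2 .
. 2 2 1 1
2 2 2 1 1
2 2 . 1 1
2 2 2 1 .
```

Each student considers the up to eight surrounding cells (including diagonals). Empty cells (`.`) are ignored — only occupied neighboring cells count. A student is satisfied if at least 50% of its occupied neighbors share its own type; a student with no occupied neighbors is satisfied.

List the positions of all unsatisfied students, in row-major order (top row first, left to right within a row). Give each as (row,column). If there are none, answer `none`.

(1,4), (2,4), (3,4)

Row 1: (1,1)2 3/3 ✓ · (1,2)2 4/4 ✓ · (1,4)1 1/3 ✗ · (1,5)1 1/2 ✓
Row 2: (2,1)2 4/4 ✓ · (2,2)2 6/6 ✓ · (2,3)2 5/7 ✓ · (2,4)2 2/6 ✗
Row 3: (3,2)2 7/7 ✓ · (3,3)2 6/8 ✓ · (3,4)1 3/7 ✗ · (3,5)1 3/4 ✓
Row 4: (4,1)2 4/4 ✓ · (4,2)2 6/6 ✓ · (4,3)2 4/7 ✓ · (4,4)1 5/7 ✓ · (4,5)1 5/5 ✓
Row 5: (5,1)2 5/5 ✓ · (5,2)2 7/7 ✓ · (5,4)1 4/6 ✓ · (5,5)1 4/4 ✓
Row 6: (6,1)2 3/3 ✓ · (6,2)2 4/4 ✓ · (6,3)2 2/4 ✓ · (6,4)1 2/3 ✓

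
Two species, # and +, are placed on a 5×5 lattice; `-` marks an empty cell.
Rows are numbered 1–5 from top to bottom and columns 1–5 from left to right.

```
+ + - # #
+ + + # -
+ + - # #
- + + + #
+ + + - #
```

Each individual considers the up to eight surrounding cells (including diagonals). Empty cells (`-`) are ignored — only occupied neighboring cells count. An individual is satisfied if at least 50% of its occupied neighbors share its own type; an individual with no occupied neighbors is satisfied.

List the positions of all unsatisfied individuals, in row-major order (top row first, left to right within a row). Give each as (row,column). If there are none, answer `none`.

(4,4)

(1,1)+ 3/3 satisfied
(1,2)+ 4/4 satisfied
(1,4)# 2/3 satisfied
(1,5)# 2/2 satisfied
(2,1)+ 5/5 satisfied
(2,2)+ 6/6 satisfied
(2,3)+ 3/6 satisfied
(2,4)# 4/5 satisfied
(3,1)+ 4/4 satisfied
(3,2)+ 6/6 satisfied
(3,4)# 3/6 satisfied
(3,5)# 3/4 satisfied
(4,2)+ 6/6 satisfied
(4,3)+ 5/6 satisfied
(4,4)+ 2/6 not
(4,5)# 3/4 satisfied
(5,1)+ 2/2 satisfied
(5,2)+ 4/4 satisfied
(5,3)+ 4/4 satisfied
(5,5)# 1/2 satisfied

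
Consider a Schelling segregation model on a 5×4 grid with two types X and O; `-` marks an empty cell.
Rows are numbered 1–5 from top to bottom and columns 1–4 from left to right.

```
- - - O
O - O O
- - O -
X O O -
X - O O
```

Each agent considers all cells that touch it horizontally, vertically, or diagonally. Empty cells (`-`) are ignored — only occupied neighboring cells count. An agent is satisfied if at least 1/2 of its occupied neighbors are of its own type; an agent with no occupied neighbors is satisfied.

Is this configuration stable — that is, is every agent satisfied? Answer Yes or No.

Yes

(1,4)O 2/2 ✓
(2,1)O 0/0 ✓
(2,3)O 3/3 ✓
(2,4)O 3/3 ✓
(3,3)O 4/4 ✓
(4,1)X 1/2 ✓
(4,2)O 3/5 ✓
(4,3)O 4/4 ✓
(5,1)X 1/2 ✓
(5,3)O 3/3 ✓
(5,4)O 2/2 ✓
All meet the threshold, so the configuration is stable.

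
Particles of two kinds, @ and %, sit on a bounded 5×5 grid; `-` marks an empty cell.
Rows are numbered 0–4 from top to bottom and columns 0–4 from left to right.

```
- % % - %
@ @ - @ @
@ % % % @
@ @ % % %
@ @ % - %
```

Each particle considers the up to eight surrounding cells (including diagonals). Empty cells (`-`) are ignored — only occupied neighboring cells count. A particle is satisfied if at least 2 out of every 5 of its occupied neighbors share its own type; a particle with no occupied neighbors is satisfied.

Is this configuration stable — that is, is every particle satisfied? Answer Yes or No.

No

(0,1)% 1/3 ✗
(0,2)% 1/3 ✗
(0,4)% 0/2 ✗
(1,0)@ 2/4 ✓
(1,1)@ 2/6 ✗
(1,3)@ 2/6 ✗
(1,4)@ 2/4 ✓
(2,0)@ 4/5 ✓
(2,1)% 2/7 ✗
(2,2)% 4/7 ✓
(2,3)% 4/7 ✓
(2,4)@ 2/5 ✓
(3,0)@ 4/5 ✓
(3,1)@ 4/8 ✓
(3,2)% 5/7 ✓
(3,3)% 6/7 ✓
(3,4)% 3/4 ✓
(4,0)@ 3/3 ✓
(4,1)@ 3/5 ✓
(4,2)% 2/4 ✓
(4,4)% 2/2 ✓
For instance (0,1) has only 1/3 same-type neighbors, below 2/5.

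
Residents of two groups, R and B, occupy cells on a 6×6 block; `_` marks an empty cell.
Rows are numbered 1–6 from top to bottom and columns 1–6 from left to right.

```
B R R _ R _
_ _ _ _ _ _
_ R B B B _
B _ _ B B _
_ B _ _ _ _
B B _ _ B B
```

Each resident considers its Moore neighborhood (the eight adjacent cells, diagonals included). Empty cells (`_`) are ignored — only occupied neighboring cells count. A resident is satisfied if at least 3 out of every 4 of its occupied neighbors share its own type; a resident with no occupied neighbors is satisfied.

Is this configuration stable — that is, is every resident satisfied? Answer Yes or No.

No

Row 1: (1,1)B 0/1 not · (1,2)R 1/2 not · (1,3)R 1/1 satisfied · (1,5)R 0/0 satisfied
Row 3: (3,2)R 0/2 not · (3,3)B 2/3 not · (3,4)B 4/4 satisfied · (3,5)B 3/3 satisfied
Row 4: (4,1)B 1/2 not · (4,4)B 4/4 satisfied · (4,5)B 3/3 satisfied
Row 5: (5,2)B 3/3 satisfied
Row 6: (6,1)B 2/2 satisfied · (6,2)B 2/2 satisfied · (6,5)B 1/1 satisfied · (6,6)B 1/1 satisfied
For instance (1,1) has only 0/1 same-type neighbors, below 3/4.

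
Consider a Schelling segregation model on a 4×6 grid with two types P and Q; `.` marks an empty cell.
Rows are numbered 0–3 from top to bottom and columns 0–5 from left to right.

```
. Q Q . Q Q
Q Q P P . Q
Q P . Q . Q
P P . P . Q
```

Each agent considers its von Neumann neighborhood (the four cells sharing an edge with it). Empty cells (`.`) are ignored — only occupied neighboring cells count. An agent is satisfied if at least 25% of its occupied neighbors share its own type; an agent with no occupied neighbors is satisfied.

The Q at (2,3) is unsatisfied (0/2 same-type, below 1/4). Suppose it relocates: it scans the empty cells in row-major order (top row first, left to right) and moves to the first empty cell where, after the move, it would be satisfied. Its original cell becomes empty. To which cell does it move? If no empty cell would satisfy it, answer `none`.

(0,0)

Vacating (2,3). Empty cells in order:
  (0,0): 2/2 same-type → satisfied — stop here.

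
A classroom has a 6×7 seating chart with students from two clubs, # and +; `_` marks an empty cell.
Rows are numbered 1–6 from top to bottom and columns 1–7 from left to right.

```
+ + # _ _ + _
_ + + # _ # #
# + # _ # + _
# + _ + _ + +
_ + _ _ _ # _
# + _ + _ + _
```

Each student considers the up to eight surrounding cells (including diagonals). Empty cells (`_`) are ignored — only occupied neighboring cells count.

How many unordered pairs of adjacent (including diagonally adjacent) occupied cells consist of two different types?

Scan each occupied cell's neighbors to the right and below (and the two forward diagonals) so each pair is counted once.
From row 1: 5 unlike of 10 pairs (running 5/10).
From row 2: 6 unlike of 13 pairs (running 11/23).
From row 3: 9 unlike of 13 pairs (running 20/36).
From row 4: 4 unlike of 6 pairs (running 24/42).
From row 5: 2 unlike of 3 pairs (running 26/45).
From row 6: 1 unlike of 1 pairs (running 27/46).
Total adjacent occupied pairs: 46; unlike-type pairs: 27.

27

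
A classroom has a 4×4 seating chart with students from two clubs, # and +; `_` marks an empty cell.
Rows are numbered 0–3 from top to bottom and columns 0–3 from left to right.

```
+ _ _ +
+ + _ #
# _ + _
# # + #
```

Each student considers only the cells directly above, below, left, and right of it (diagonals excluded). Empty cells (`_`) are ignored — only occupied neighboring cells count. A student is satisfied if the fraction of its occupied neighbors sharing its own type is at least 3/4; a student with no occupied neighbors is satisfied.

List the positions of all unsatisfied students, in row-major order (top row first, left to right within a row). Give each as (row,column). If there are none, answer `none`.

(0,3), (1,0), (1,3), (2,0), (3,1), (3,2), (3,3)

Row 0: (0,0)+ 1/1 satisfied · (0,3)+ 0/1 not
Row 1: (1,0)+ 2/3 not · (1,1)+ 1/1 satisfied · (1,3)# 0/1 not
Row 2: (2,0)# 1/2 not · (2,2)+ 1/1 satisfied
Row 3: (3,0)# 2/2 satisfied · (3,1)# 1/2 not · (3,2)+ 1/3 not · (3,3)# 0/1 not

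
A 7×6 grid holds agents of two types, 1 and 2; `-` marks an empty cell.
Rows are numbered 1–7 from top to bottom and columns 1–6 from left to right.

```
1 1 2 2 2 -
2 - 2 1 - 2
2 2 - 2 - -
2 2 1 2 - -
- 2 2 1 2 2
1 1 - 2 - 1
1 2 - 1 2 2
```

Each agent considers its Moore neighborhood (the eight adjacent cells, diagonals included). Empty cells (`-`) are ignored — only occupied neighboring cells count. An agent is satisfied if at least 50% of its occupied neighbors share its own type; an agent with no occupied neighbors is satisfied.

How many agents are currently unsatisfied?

Row 1: (1,1)1 1/2 satisfied · (1,2)1 1/4 not · (1,3)2 2/4 satisfied · (1,4)2 3/4 satisfied · (1,5)2 2/3 satisfied
Row 2: (2,1)2 2/4 satisfied · (2,3)2 4/6 satisfied · (2,4)1 0/5 not · (2,6)2 1/1 satisfied
Row 3: (3,1)2 4/4 satisfied · (3,2)2 5/6 satisfied · (3,4)2 2/4 satisfied
Row 4: (4,1)2 4/4 satisfied · (4,2)2 5/6 satisfied · (4,3)1 1/7 not · (4,4)2 3/5 satisfied
Row 5: (5,2)2 3/6 satisfied · (5,3)2 4/7 satisfied · (5,4)1 1/5 not · (5,5)2 3/5 satisfied · (5,6)2 1/2 satisfied
Row 6: (6,1)1 2/4 satisfied · (6,2)1 2/5 not · (6,4)2 3/5 satisfied · (6,6)1 0/4 not
Row 7: (7,1)1 2/3 satisfied · (7,2)2 0/3 not · (7,4)1 0/2 not · (7,5)2 2/4 satisfied · (7,6)2 1/2 satisfied
Unsatisfied: (1,2), (2,4), (4,3), (5,4), (6,2), (6,6), (7,2), (7,4) — 8 in total.

8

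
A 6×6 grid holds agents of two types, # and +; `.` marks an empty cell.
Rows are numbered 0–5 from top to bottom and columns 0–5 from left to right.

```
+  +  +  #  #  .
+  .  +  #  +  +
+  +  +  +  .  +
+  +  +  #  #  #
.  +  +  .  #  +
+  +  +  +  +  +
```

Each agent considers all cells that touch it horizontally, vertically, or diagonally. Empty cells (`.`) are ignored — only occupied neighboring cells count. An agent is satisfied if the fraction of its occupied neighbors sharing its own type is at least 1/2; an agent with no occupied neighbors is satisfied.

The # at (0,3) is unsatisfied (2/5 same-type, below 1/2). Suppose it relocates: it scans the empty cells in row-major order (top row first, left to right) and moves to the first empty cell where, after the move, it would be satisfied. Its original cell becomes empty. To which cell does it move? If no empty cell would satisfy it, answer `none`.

(2,4)

Vacating (0,3). Empty cells in order:
  (0,5): 1/3 same-type → still unsatisfied.
  (1,1): 0/8 same-type → still unsatisfied.
  (2,4): 4/8 same-type → satisfied — stop here.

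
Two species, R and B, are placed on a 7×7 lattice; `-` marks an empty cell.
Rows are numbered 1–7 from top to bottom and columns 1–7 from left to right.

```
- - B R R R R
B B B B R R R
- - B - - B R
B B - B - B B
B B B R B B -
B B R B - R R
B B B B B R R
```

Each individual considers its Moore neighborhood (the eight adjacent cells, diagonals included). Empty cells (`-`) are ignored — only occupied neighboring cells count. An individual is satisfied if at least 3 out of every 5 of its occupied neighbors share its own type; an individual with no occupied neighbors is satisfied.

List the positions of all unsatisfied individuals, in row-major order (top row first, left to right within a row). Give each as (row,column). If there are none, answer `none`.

(1,3)B 3/4 ok
(1,4)R 2/5 unhappy
(1,5)R 4/5 ok
(1,6)R 5/5 ok
(1,7)R 3/3 ok
(2,1)B 1/1 ok
(2,2)B 4/4 ok
(2,3)B 4/5 ok
(2,4)B 3/6 unhappy
(2,5)R 4/6 ok
(2,6)R 6/7 ok
(2,7)R 4/5 ok
(3,3)B 5/5 ok
(3,6)B 2/6 unhappy
(3,7)R 2/5 unhappy
(4,1)B 3/3 ok
(4,2)B 5/5 ok
(4,4)B 3/4 ok
(4,6)B 4/5 ok
(4,7)B 3/4 ok
(5,1)B 5/5 ok
(5,2)B 6/7 ok
(5,3)B 5/7 ok
(5,4)R 1/5 unhappy
(5,5)B 4/6 ok
(5,6)B 3/5 ok
(6,1)B 5/5 ok
(6,2)B 7/8 ok
(6,3)R 1/8 unhappy
(6,4)B 5/7 ok
(6,6)R 3/6 unhappy
(6,7)R 3/4 ok
(7,1)B 3/3 ok
(7,2)B 4/5 ok
(7,3)B 4/5 ok
(7,4)B 3/4 ok
(7,5)B 2/4 unhappy
(7,6)R 3/4 ok
(7,7)R 3/3 ok

(1,4), (2,4), (3,6), (3,7), (5,4), (6,3), (6,6), (7,5)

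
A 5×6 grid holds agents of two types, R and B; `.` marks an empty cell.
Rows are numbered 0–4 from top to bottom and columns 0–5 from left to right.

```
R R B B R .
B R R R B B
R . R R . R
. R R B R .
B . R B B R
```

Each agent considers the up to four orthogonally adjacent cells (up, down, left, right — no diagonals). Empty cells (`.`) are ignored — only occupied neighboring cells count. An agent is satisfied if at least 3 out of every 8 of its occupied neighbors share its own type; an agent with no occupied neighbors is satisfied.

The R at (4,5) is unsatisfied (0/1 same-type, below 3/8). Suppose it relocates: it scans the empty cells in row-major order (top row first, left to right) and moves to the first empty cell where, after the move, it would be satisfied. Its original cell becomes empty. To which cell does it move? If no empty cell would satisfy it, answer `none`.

Vacating (4,5). Empty cells in order:
  (0,5): 1/2 same-type → satisfied — stop here.

(0,5)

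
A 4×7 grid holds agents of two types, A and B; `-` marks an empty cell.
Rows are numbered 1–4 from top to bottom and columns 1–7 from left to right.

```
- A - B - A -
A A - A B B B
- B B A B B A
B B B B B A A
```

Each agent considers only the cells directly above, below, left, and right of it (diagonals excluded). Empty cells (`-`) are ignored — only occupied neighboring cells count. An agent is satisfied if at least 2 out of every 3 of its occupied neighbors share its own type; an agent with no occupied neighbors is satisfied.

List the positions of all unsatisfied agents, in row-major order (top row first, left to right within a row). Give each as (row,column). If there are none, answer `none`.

Row 1: (1,2)A 1/1 ✓ · (1,4)B 0/1 ✗ · (1,6)A 0/1 ✗
Row 2: (2,1)A 1/1 ✓ · (2,2)A 2/3 ✓ · (2,4)A 1/3 ✗ · (2,5)B 2/3 ✓ · (2,6)B 3/4 ✓ · (2,7)B 1/2 ✗
Row 3: (3,2)B 2/3 ✓ · (3,3)B 2/3 ✓ · (3,4)A 1/4 ✗ · (3,5)B 3/4 ✓ · (3,6)B 2/4 ✗ · (3,7)A 1/3 ✗
Row 4: (4,1)B 1/1 ✓ · (4,2)B 3/3 ✓ · (4,3)B 3/3 ✓ · (4,4)B 2/3 ✓ · (4,5)B 2/3 ✓ · (4,6)A 1/3 ✗ · (4,7)A 2/2 ✓

(1,4), (1,6), (2,4), (2,7), (3,4), (3,6), (3,7), (4,6)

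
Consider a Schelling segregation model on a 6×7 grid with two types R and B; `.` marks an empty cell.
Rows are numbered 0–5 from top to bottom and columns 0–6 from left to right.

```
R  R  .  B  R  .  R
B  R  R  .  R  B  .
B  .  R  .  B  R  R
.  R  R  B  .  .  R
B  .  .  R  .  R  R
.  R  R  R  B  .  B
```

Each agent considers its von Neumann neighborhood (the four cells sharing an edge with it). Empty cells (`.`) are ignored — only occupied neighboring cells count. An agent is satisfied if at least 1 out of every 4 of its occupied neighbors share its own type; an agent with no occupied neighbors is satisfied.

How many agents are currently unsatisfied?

6

Row 0: (0,0)R 1/2 ok · (0,1)R 2/2 ok · (0,3)B 0/1 unhappy · (0,4)R 1/2 ok · (0,6)R 0/0 ok
Row 1: (1,0)B 1/3 ok · (1,1)R 2/3 ok · (1,2)R 2/2 ok · (1,4)R 1/3 ok · (1,5)B 0/2 unhappy
Row 2: (2,0)B 1/1 ok · (2,2)R 2/2 ok · (2,4)B 0/2 unhappy · (2,5)R 1/3 ok · (2,6)R 2/2 ok
Row 3: (3,1)R 1/1 ok · (3,2)R 2/3 ok · (3,3)B 0/2 unhappy · (3,6)R 2/2 ok
Row 4: (4,0)B 0/0 ok · (4,3)R 1/2 ok · (4,5)R 1/1 ok · (4,6)R 2/3 ok
Row 5: (5,1)R 1/1 ok · (5,2)R 2/2 ok · (5,3)R 2/3 ok · (5,4)B 0/1 unhappy · (5,6)B 0/1 unhappy
Unsatisfied: (0,3), (1,5), (2,4), (3,3), (5,4), (5,6) — 6 in total.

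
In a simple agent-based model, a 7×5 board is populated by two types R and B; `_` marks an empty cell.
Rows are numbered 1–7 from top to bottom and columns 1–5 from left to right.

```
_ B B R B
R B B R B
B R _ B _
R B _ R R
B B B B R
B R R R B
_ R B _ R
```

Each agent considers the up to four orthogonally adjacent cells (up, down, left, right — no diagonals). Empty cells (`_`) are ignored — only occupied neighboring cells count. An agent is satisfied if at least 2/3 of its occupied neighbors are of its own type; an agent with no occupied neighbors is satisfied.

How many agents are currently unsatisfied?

Row 1: (1,2)B 2/2 ok · (1,3)B 2/3 ok · (1,4)R 1/3 unhappy · (1,5)B 1/2 unhappy
Row 2: (2,1)R 0/2 unhappy · (2,2)B 2/4 unhappy · (2,3)B 2/3 ok · (2,4)R 1/4 unhappy · (2,5)B 1/2 unhappy
Row 3: (3,1)B 0/3 unhappy · (3,2)R 0/3 unhappy · (3,4)B 0/2 unhappy
Row 4: (4,1)R 0/3 unhappy · (4,2)B 1/3 unhappy · (4,4)R 1/3 unhappy · (4,5)R 2/2 ok
Row 5: (5,1)B 2/3 ok · (5,2)B 3/4 ok · (5,3)B 2/3 ok · (5,4)B 1/4 unhappy · (5,5)R 1/3 unhappy
Row 6: (6,1)B 1/2 unhappy · (6,2)R 2/4 unhappy · (6,3)R 2/4 unhappy · (6,4)R 1/3 unhappy · (6,5)B 0/3 unhappy
Row 7: (7,2)R 1/2 unhappy · (7,3)B 0/2 unhappy · (7,5)R 0/1 unhappy
Unsatisfied: (1,4), (1,5), (2,1), (2,2), (2,4), (2,5), (3,1), (3,2), (3,4), (4,1), (4,2), (4,4), (5,4), (5,5), (6,1), (6,2), (6,3), (6,4), (6,5), (7,2), (7,3), (7,5) — 22 in total.

22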